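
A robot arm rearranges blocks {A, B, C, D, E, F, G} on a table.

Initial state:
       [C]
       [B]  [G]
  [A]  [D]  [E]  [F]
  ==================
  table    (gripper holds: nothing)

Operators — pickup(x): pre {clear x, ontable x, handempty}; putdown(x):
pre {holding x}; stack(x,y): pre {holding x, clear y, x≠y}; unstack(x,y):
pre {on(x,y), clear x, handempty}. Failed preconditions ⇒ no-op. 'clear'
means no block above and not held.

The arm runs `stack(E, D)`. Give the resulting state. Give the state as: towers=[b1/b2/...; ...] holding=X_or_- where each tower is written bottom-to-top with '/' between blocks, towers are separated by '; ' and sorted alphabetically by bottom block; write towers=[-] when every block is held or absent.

before: towers=[A; D/B/C; E/G; F] holding=-
pre[stack(E, D)]: holding(E) fail, clear(D) fail, E≠D ok
holding(E), clear(D) unmet → stack(E, D) is a no-op
after:  towers=[A; D/B/C; E/G; F] holding=-

towers=[A; D/B/C; E/G; F] holding=-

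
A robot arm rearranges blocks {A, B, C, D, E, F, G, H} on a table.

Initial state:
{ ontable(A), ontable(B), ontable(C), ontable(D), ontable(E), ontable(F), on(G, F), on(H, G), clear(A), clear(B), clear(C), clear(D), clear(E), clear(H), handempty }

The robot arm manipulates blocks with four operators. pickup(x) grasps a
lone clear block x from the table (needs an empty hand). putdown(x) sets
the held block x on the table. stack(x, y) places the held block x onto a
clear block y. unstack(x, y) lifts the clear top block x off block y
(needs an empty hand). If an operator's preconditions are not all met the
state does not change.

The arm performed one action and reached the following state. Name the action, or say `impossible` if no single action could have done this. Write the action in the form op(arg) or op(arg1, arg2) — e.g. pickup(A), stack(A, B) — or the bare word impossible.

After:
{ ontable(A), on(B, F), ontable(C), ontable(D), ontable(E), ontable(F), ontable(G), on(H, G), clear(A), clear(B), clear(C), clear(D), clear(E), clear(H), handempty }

target: towers=[A; C; D; E; F/B; G/H] holding=-
         pickup(A) → towers=[B; C; D; E; F/G/H] holding=A
         pickup(E) → towers=[A; B; C; D; F/G/H] holding=E
     unstack(H, G) → towers=[A; B; C; D; E; F/G] holding=H
         pickup(B) → towers=[A; C; D; E; F/G/H] holding=B
         pickup(D) → towers=[A; B; C; E; F/G/H] holding=D
         pickup(C) → towers=[A; B; D; E; F/G/H] holding=C
none of the 6 applicable actions match → impossible

impossible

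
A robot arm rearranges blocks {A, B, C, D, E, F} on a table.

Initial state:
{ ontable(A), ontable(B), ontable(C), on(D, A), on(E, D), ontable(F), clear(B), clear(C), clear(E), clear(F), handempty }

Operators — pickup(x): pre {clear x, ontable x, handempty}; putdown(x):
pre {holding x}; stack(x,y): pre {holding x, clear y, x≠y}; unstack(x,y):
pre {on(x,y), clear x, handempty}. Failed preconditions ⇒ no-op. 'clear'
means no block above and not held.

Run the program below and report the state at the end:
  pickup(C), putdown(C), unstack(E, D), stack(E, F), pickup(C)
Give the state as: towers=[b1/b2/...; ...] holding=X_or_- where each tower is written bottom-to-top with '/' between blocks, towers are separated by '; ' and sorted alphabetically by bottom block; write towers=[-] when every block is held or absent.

step 1 (pickup(C)): towers=[A/D/E; B; F] holding=C
step 2 (putdown(C)): towers=[A/D/E; B; C; F] holding=-
step 3 (unstack(E, D)): towers=[A/D; B; C; F] holding=E
step 4 (stack(E, F)): towers=[A/D; B; C; F/E] holding=-
step 5 (pickup(C)): towers=[A/D; B; F/E] holding=C

towers=[A/D; B; F/E] holding=C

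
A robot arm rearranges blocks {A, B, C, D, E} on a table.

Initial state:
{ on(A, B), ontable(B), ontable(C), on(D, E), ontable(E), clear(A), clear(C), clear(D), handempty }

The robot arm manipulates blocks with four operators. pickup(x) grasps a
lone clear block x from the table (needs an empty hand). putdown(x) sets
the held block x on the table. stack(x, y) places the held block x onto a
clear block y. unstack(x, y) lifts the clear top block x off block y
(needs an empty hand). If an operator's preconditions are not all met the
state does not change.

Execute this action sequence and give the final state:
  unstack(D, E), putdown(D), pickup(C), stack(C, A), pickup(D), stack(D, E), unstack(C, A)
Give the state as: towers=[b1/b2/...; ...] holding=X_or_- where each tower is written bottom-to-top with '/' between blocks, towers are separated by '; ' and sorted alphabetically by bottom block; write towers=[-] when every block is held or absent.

step 1 (unstack(D, E)): towers=[B/A; C; E] holding=D
step 2 (putdown(D)): towers=[B/A; C; D; E] holding=-
step 3 (pickup(C)): towers=[B/A; D; E] holding=C
step 4 (stack(C, A)): towers=[B/A/C; D; E] holding=-
step 5 (pickup(D)): towers=[B/A/C; E] holding=D
step 6 (stack(D, E)): towers=[B/A/C; E/D] holding=-
step 7 (unstack(C, A)): towers=[B/A; E/D] holding=C

towers=[B/A; E/D] holding=C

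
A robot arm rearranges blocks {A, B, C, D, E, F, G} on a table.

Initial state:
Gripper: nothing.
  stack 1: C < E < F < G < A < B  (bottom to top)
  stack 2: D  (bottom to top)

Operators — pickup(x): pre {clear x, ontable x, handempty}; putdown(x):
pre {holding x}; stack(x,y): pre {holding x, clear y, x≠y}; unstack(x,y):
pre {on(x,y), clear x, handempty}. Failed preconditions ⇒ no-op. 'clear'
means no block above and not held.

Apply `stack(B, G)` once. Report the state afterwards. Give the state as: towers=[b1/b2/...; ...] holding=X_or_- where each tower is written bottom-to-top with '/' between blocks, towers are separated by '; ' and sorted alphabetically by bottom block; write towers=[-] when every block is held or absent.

towers=[C/E/F/G/A/B; D] holding=-

before: towers=[C/E/F/G/A/B; D] holding=-
pre[stack(B, G)]: holding(B) fail, clear(G) fail, B≠G ok
holding(B), clear(G) unmet → stack(B, G) is a no-op
after:  towers=[C/E/F/G/A/B; D] holding=-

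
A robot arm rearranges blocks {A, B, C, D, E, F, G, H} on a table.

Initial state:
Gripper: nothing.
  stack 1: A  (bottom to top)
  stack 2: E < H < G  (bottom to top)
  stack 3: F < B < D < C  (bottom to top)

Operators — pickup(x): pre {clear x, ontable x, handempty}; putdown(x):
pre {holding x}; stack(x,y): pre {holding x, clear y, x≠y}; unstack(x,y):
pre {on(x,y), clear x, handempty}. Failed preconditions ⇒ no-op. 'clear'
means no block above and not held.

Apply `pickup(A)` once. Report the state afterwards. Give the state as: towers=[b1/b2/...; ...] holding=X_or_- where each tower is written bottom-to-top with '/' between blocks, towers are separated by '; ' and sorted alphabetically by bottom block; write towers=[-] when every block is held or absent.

before: towers=[A; E/H/G; F/B/D/C] holding=-
pre[pickup(A)]: clear(A) yes, ontable(A) yes, handempty yes
all met → apply pickup(A)
after:  towers=[E/H/G; F/B/D/C] holding=A

towers=[E/H/G; F/B/D/C] holding=A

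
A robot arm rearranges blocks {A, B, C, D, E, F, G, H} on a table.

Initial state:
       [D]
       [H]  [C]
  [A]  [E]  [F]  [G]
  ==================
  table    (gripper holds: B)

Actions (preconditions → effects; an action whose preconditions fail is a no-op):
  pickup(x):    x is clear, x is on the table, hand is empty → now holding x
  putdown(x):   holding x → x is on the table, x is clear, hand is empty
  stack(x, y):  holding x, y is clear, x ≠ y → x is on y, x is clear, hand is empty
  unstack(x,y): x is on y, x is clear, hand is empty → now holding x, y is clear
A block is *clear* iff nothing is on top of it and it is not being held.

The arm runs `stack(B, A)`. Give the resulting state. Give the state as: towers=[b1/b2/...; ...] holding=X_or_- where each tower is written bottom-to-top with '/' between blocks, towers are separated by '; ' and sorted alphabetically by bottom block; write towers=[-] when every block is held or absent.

before: towers=[A; E/H/D; F/C; G] holding=B
pre[stack(B, A)]: holding(B) yes, clear(A) yes, B≠A yes
all met → apply stack(B, A)
after:  towers=[A/B; E/H/D; F/C; G] holding=-

towers=[A/B; E/H/D; F/C; G] holding=-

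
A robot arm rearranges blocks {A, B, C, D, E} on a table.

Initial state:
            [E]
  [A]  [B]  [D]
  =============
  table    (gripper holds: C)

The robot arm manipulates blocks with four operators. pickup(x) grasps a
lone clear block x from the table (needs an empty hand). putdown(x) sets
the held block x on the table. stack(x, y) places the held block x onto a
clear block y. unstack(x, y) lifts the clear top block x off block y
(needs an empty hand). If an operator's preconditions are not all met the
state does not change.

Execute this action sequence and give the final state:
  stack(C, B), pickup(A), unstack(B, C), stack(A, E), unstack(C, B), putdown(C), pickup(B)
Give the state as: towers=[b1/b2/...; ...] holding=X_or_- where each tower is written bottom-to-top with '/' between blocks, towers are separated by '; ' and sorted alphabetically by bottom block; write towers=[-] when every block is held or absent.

towers=[C; D/E/A] holding=B

step 1 (stack(C, B)): towers=[A; B/C; D/E] holding=-
step 2 (pickup(A)): towers=[B/C; D/E] holding=A
step 3 (unstack(B, C)) [no-op]: towers=[B/C; D/E] holding=A
step 4 (stack(A, E)): towers=[B/C; D/E/A] holding=-
step 5 (unstack(C, B)): towers=[B; D/E/A] holding=C
step 6 (putdown(C)): towers=[B; C; D/E/A] holding=-
step 7 (pickup(B)): towers=[C; D/E/A] holding=B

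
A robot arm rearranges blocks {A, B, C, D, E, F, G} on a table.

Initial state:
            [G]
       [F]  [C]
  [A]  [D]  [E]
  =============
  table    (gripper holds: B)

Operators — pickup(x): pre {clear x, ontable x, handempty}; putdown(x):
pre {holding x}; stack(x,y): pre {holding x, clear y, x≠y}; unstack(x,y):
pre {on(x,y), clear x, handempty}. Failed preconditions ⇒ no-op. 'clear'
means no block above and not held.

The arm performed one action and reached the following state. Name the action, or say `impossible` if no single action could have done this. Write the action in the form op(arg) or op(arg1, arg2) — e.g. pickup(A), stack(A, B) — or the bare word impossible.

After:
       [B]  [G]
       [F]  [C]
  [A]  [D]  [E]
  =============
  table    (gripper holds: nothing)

target: towers=[A; D/F/B; E/C/G] holding=-
        putdown(B) → towers=[A; B; D/F; E/C/G] holding=-
       stack(B, F) → towers=[A; D/F/B; E/C/G] holding=-  ← match
       stack(B, G) → towers=[A; D/F; E/C/G/B] holding=-
       stack(B, A) → towers=[A/B; D/F; E/C/G] holding=-

stack(B, F)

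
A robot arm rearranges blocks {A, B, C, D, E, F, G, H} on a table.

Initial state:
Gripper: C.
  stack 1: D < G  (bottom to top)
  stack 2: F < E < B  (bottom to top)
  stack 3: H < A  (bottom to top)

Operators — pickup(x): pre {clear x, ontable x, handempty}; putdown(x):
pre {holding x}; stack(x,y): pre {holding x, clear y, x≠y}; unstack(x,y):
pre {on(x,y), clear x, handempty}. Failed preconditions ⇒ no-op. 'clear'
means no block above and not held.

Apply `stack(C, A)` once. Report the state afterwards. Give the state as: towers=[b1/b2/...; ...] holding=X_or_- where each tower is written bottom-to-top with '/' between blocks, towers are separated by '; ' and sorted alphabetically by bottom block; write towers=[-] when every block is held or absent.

before: towers=[D/G; F/E/B; H/A] holding=C
pre[stack(C, A)]: holding(C) ✓, clear(A) ✓, C≠A ✓
all met → apply stack(C, A)
after:  towers=[D/G; F/E/B; H/A/C] holding=-

towers=[D/G; F/E/B; H/A/C] holding=-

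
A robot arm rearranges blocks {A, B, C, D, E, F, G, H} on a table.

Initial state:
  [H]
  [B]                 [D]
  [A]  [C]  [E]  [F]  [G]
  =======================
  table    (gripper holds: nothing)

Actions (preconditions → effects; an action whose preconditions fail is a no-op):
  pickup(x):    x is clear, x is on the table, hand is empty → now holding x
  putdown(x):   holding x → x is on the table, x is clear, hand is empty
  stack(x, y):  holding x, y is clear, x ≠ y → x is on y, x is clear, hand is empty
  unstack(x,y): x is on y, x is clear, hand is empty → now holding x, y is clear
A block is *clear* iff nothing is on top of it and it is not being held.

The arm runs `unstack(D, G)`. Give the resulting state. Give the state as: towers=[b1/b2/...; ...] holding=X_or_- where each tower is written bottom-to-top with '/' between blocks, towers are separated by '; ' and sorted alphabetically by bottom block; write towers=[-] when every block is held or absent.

towers=[A/B/H; C; E; F; G] holding=D

before: towers=[A/B/H; C; E; F; G/D] holding=-
pre[unstack(D, G)]: on(D,G) yes, clear(D) yes, handempty yes
all met → apply unstack(D, G)
after:  towers=[A/B/H; C; E; F; G] holding=D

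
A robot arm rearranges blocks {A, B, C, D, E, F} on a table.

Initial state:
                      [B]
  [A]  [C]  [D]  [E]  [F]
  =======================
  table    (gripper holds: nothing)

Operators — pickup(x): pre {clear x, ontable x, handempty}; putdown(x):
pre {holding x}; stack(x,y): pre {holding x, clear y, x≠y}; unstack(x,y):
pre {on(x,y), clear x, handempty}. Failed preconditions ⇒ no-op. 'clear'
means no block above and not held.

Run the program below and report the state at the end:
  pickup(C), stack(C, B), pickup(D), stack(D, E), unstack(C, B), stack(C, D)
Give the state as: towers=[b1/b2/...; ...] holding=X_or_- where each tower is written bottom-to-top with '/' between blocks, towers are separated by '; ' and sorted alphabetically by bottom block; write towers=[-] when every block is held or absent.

towers=[A; E/D/C; F/B] holding=-

step 1 (pickup(C)): towers=[A; D; E; F/B] holding=C
step 2 (stack(C, B)): towers=[A; D; E; F/B/C] holding=-
step 3 (pickup(D)): towers=[A; E; F/B/C] holding=D
step 4 (stack(D, E)): towers=[A; E/D; F/B/C] holding=-
step 5 (unstack(C, B)): towers=[A; E/D; F/B] holding=C
step 6 (stack(C, D)): towers=[A; E/D/C; F/B] holding=-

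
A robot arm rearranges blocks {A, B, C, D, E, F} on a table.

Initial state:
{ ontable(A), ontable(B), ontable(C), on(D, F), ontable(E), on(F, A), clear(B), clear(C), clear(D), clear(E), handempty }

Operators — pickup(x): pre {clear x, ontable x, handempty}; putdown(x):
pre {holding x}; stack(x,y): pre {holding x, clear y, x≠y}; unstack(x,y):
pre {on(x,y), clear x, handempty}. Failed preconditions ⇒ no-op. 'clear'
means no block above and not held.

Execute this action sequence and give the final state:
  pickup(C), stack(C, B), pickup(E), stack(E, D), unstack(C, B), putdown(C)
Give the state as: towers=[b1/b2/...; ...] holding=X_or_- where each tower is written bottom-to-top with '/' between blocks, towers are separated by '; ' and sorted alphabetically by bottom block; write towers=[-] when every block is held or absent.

towers=[A/F/D/E; B; C] holding=-

step 1 (pickup(C)): towers=[A/F/D; B; E] holding=C
step 2 (stack(C, B)): towers=[A/F/D; B/C; E] holding=-
step 3 (pickup(E)): towers=[A/F/D; B/C] holding=E
step 4 (stack(E, D)): towers=[A/F/D/E; B/C] holding=-
step 5 (unstack(C, B)): towers=[A/F/D/E; B] holding=C
step 6 (putdown(C)): towers=[A/F/D/E; B; C] holding=-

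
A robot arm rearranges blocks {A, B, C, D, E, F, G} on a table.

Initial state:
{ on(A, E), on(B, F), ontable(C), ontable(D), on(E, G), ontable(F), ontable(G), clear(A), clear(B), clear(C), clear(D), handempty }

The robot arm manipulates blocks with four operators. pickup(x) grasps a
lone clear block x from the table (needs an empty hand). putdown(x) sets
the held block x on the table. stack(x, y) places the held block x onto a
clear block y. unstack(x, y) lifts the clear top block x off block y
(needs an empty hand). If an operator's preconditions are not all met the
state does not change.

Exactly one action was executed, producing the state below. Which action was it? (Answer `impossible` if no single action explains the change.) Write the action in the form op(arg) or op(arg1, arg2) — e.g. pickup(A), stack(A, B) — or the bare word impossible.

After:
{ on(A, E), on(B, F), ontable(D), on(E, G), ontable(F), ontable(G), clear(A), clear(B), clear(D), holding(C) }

pickup(C)

target: towers=[D; F/B; G/E/A] holding=C
     unstack(B, F) → towers=[C; D; F; G/E/A] holding=B
         pickup(D) → towers=[C; F/B; G/E/A] holding=D
     unstack(A, E) → towers=[C; D; F/B; G/E] holding=A
         pickup(C) → towers=[D; F/B; G/E/A] holding=C  ← match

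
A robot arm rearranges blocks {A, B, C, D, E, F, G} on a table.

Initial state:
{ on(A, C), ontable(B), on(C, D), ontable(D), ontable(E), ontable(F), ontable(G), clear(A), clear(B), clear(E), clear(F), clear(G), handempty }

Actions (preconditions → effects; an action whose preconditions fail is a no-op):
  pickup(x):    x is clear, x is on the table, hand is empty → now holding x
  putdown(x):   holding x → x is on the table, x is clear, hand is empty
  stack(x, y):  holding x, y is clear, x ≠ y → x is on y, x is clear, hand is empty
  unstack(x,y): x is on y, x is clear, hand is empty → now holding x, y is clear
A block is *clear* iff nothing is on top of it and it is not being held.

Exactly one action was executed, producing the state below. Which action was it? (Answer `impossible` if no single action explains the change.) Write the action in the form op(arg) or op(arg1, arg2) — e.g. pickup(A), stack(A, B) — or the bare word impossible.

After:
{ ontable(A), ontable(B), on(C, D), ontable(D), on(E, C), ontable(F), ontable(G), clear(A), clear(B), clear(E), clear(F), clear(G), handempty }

target: towers=[A; B; D/C/E; F; G] holding=-
         pickup(B) → towers=[D/C/A; E; F; G] holding=B
         pickup(F) → towers=[B; D/C/A; E; G] holding=F
         pickup(G) → towers=[B; D/C/A; E; F] holding=G
     unstack(A, C) → towers=[B; D/C; E; F; G] holding=A
         pickup(E) → towers=[B; D/C/A; F; G] holding=E
none of the 5 applicable actions match → impossible

impossible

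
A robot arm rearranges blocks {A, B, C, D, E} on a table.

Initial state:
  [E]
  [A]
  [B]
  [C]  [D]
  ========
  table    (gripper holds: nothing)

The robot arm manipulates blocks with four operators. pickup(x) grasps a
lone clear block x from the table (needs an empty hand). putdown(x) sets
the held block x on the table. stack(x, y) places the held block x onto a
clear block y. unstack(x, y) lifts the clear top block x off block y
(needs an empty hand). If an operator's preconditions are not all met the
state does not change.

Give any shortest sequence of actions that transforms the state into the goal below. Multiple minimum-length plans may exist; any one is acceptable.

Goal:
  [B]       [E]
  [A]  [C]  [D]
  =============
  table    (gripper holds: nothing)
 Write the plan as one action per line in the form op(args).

unstack(E, A)
stack(E, D)
unstack(A, B)
putdown(A)
unstack(B, C)
stack(B, A)

step 1 (unstack(E, A)): towers=[C/B/A; D] holding=E
step 2 (stack(E, D)): towers=[C/B/A; D/E] holding=-
step 3 (unstack(A, B)): towers=[C/B; D/E] holding=A
step 4 (putdown(A)): towers=[A; C/B; D/E] holding=-
step 5 (unstack(B, C)): towers=[A; C; D/E] holding=B
step 6 (stack(B, A)): towers=[A/B; C; D/E] holding=-
goal check: towers=[A/B; C; D/E] holding=- — reached (length 6, optimal by BFS)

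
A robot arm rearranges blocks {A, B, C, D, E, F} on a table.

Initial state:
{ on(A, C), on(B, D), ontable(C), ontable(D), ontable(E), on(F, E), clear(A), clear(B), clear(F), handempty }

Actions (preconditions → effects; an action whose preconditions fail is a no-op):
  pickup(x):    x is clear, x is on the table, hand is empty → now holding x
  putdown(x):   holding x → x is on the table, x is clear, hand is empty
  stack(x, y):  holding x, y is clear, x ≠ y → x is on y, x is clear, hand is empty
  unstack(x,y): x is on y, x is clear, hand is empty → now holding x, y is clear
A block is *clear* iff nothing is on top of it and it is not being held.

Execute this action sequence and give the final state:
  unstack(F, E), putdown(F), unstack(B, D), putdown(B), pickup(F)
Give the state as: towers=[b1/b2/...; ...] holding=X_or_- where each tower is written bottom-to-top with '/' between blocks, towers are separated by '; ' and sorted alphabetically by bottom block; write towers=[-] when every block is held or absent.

step 1 (unstack(F, E)): towers=[C/A; D/B; E] holding=F
step 2 (putdown(F)): towers=[C/A; D/B; E; F] holding=-
step 3 (unstack(B, D)): towers=[C/A; D; E; F] holding=B
step 4 (putdown(B)): towers=[B; C/A; D; E; F] holding=-
step 5 (pickup(F)): towers=[B; C/A; D; E] holding=F

towers=[B; C/A; D; E] holding=F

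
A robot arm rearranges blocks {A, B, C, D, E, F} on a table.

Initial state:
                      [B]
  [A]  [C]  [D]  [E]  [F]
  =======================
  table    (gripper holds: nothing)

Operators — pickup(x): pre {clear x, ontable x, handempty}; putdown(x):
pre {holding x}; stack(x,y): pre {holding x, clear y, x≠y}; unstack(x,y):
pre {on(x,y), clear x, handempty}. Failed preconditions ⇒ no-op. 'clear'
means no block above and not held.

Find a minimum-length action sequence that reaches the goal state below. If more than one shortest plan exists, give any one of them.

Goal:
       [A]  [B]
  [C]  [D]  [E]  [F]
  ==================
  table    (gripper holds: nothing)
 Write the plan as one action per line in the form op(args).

unstack(B, F)
stack(B, E)
pickup(A)
stack(A, D)

step 1 (unstack(B, F)): towers=[A; C; D; E; F] holding=B
step 2 (stack(B, E)): towers=[A; C; D; E/B; F] holding=-
step 3 (pickup(A)): towers=[C; D; E/B; F] holding=A
step 4 (stack(A, D)): towers=[C; D/A; E/B; F] holding=-
goal check: towers=[C; D/A; E/B; F] holding=- — reached (length 4, optimal by BFS)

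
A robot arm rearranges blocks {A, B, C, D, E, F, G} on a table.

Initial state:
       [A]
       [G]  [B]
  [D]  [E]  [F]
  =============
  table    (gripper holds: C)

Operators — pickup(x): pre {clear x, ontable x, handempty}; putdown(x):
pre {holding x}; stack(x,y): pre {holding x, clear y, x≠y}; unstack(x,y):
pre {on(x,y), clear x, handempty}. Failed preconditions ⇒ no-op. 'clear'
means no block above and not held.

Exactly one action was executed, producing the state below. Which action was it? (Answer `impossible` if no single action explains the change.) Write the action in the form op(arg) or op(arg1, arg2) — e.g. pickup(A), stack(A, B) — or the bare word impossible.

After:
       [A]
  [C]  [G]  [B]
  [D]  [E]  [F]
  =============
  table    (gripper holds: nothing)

stack(C, D)

target: towers=[D/C; E/G/A; F/B] holding=-
        putdown(C) → towers=[C; D; E/G/A; F/B] holding=-
       stack(C, B) → towers=[D; E/G/A; F/B/C] holding=-
       stack(C, D) → towers=[D/C; E/G/A; F/B] holding=-  ← match
       stack(C, A) → towers=[D; E/G/A/C; F/B] holding=-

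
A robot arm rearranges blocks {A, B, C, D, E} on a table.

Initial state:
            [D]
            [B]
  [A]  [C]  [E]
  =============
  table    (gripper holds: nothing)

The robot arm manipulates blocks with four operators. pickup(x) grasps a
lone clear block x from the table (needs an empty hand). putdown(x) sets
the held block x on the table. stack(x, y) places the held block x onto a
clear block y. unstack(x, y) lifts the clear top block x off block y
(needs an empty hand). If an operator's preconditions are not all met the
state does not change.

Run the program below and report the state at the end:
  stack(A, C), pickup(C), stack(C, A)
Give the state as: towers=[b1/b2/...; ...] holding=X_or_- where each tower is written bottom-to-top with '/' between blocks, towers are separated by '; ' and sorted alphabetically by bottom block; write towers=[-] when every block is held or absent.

towers=[A/C; E/B/D] holding=-

step 1 (stack(A, C)) [no-op]: towers=[A; C; E/B/D] holding=-
step 2 (pickup(C)): towers=[A; E/B/D] holding=C
step 3 (stack(C, A)): towers=[A/C; E/B/D] holding=-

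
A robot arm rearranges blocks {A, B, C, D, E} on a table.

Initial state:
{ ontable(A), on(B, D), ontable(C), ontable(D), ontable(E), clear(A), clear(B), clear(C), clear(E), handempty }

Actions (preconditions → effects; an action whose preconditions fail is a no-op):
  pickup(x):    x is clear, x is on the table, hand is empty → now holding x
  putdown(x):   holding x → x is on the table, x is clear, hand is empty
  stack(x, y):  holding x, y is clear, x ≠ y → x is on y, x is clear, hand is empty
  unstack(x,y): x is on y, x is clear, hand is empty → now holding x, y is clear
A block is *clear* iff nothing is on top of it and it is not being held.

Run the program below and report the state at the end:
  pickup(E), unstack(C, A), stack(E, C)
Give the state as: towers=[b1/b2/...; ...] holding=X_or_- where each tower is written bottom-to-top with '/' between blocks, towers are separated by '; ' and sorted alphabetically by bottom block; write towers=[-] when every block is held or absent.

towers=[A; C/E; D/B] holding=-

step 1 (pickup(E)): towers=[A; C; D/B] holding=E
step 2 (unstack(C, A)) [no-op]: towers=[A; C; D/B] holding=E
step 3 (stack(E, C)): towers=[A; C/E; D/B] holding=-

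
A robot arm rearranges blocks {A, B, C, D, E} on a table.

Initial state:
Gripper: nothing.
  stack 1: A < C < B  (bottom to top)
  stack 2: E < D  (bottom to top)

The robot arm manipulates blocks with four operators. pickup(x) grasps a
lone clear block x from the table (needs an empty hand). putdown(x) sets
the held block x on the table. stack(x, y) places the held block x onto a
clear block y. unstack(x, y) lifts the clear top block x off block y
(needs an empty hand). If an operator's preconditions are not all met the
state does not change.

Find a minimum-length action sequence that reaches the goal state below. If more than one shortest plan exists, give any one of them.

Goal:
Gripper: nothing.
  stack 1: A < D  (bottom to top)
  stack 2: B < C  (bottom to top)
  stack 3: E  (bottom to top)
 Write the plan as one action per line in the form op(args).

unstack(B, C)
putdown(B)
unstack(C, A)
stack(C, B)
unstack(D, E)
stack(D, A)

step 1 (unstack(B, C)): towers=[A/C; E/D] holding=B
step 2 (putdown(B)): towers=[A/C; B; E/D] holding=-
step 3 (unstack(C, A)): towers=[A; B; E/D] holding=C
step 4 (stack(C, B)): towers=[A; B/C; E/D] holding=-
step 5 (unstack(D, E)): towers=[A; B/C; E] holding=D
step 6 (stack(D, A)): towers=[A/D; B/C; E] holding=-
goal check: towers=[A/D; B/C; E] holding=- — reached (length 6, optimal by BFS)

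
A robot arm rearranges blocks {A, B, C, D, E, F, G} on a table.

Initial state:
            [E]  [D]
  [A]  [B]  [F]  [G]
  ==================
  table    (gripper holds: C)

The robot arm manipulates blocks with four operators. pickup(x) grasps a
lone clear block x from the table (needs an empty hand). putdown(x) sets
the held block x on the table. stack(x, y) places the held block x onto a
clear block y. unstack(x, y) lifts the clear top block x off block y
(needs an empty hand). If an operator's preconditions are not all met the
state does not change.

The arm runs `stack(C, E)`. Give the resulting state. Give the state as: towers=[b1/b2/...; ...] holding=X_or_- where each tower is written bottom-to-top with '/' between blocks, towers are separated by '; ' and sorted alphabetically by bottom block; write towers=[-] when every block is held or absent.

before: towers=[A; B; F/E; G/D] holding=C
pre[stack(C, E)]: holding(C) ✓, clear(E) ✓, C≠E ✓
all met → apply stack(C, E)
after:  towers=[A; B; F/E/C; G/D] holding=-

towers=[A; B; F/E/C; G/D] holding=-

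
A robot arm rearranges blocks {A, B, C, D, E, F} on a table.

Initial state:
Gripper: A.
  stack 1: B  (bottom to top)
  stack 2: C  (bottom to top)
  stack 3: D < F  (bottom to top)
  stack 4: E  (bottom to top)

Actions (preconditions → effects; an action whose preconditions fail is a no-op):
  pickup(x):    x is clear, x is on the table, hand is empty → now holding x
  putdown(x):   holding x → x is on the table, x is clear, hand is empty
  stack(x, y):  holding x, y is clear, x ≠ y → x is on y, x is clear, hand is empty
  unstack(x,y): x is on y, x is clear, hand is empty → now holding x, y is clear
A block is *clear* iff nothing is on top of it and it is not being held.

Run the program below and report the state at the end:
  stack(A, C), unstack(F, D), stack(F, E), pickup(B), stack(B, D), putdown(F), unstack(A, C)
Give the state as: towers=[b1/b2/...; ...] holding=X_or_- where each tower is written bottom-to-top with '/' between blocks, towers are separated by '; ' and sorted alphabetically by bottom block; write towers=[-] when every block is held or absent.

towers=[C; D/B; E/F] holding=A

step 1 (stack(A, C)): towers=[B; C/A; D/F; E] holding=-
step 2 (unstack(F, D)): towers=[B; C/A; D; E] holding=F
step 3 (stack(F, E)): towers=[B; C/A; D; E/F] holding=-
step 4 (pickup(B)): towers=[C/A; D; E/F] holding=B
step 5 (stack(B, D)): towers=[C/A; D/B; E/F] holding=-
step 6 (putdown(F)) [no-op]: towers=[C/A; D/B; E/F] holding=-
step 7 (unstack(A, C)): towers=[C; D/B; E/F] holding=A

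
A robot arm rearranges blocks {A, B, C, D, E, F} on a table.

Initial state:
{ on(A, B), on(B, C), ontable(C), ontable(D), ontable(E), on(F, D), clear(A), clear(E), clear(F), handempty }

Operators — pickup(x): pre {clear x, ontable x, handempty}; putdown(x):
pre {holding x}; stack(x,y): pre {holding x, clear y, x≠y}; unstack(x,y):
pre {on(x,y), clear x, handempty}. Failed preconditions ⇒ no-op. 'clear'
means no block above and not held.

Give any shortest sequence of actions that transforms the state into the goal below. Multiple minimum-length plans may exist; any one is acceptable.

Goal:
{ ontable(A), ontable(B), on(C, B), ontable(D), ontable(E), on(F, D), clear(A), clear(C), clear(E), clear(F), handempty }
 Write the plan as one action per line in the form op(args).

unstack(A, B)
putdown(A)
unstack(B, C)
putdown(B)
pickup(C)
stack(C, B)

step 1 (unstack(A, B)): towers=[C/B; D/F; E] holding=A
step 2 (putdown(A)): towers=[A; C/B; D/F; E] holding=-
step 3 (unstack(B, C)): towers=[A; C; D/F; E] holding=B
step 4 (putdown(B)): towers=[A; B; C; D/F; E] holding=-
step 5 (pickup(C)): towers=[A; B; D/F; E] holding=C
step 6 (stack(C, B)): towers=[A; B/C; D/F; E] holding=-
goal check: towers=[A; B/C; D/F; E] holding=- — reached (length 6, optimal by BFS)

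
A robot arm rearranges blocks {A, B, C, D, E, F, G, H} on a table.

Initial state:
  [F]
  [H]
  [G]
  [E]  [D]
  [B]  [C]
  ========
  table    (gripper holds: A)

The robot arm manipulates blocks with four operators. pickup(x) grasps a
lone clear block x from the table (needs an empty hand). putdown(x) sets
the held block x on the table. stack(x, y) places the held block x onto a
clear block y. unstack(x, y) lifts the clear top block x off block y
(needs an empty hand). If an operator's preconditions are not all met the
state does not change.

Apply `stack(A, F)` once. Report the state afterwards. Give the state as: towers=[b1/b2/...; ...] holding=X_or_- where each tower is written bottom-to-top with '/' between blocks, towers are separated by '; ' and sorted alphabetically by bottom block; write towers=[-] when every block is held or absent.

before: towers=[B/E/G/H/F; C/D] holding=A
pre[stack(A, F)]: holding(A) yes, clear(F) yes, A≠F yes
all met → apply stack(A, F)
after:  towers=[B/E/G/H/F/A; C/D] holding=-

towers=[B/E/G/H/F/A; C/D] holding=-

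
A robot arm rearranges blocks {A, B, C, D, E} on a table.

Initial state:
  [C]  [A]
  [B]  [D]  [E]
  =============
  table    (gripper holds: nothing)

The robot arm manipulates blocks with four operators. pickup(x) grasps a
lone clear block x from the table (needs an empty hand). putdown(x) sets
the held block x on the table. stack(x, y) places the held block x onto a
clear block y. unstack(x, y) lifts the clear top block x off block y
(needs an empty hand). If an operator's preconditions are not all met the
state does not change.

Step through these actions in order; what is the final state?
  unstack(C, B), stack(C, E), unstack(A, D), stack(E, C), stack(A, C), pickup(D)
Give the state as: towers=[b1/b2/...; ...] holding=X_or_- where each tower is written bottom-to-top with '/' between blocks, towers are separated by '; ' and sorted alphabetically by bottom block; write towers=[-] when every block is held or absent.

step 1 (unstack(C, B)): towers=[B; D/A; E] holding=C
step 2 (stack(C, E)): towers=[B; D/A; E/C] holding=-
step 3 (unstack(A, D)): towers=[B; D; E/C] holding=A
step 4 (stack(E, C)) [no-op]: towers=[B; D; E/C] holding=A
step 5 (stack(A, C)): towers=[B; D; E/C/A] holding=-
step 6 (pickup(D)): towers=[B; E/C/A] holding=D

towers=[B; E/C/A] holding=D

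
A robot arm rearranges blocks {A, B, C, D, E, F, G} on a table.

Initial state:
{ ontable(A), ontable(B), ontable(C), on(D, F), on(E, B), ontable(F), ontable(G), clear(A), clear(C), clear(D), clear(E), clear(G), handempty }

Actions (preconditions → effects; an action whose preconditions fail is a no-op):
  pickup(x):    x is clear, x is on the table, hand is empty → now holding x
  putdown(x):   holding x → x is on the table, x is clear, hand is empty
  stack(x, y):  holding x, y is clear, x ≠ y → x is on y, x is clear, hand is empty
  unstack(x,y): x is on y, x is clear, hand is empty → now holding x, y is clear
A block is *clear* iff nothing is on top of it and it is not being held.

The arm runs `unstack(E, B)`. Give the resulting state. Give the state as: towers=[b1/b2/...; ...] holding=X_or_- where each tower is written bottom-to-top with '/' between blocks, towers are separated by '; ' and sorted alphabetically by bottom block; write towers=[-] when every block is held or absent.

towers=[A; B; C; F/D; G] holding=E

before: towers=[A; B/E; C; F/D; G] holding=-
pre[unstack(E, B)]: on(E,B) yes, clear(E) yes, handempty yes
all met → apply unstack(E, B)
after:  towers=[A; B; C; F/D; G] holding=E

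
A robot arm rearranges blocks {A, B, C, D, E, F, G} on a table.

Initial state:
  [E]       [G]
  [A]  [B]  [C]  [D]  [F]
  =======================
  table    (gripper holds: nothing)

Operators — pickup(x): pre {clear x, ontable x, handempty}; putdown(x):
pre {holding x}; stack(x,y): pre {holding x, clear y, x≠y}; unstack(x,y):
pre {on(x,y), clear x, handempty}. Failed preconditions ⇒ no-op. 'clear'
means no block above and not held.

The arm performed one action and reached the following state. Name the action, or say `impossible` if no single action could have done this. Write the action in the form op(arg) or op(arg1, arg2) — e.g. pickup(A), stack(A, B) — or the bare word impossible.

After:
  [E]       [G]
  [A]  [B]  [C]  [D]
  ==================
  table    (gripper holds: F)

target: towers=[A/E; B; C/G; D] holding=F
         pickup(B) → towers=[A/E; C/G; D; F] holding=B
         pickup(F) → towers=[A/E; B; C/G; D] holding=F  ← match
     unstack(G, C) → towers=[A/E; B; C; D; F] holding=G
         pickup(D) → towers=[A/E; B; C/G; F] holding=D
     unstack(E, A) → towers=[A; B; C/G; D; F] holding=E

pickup(F)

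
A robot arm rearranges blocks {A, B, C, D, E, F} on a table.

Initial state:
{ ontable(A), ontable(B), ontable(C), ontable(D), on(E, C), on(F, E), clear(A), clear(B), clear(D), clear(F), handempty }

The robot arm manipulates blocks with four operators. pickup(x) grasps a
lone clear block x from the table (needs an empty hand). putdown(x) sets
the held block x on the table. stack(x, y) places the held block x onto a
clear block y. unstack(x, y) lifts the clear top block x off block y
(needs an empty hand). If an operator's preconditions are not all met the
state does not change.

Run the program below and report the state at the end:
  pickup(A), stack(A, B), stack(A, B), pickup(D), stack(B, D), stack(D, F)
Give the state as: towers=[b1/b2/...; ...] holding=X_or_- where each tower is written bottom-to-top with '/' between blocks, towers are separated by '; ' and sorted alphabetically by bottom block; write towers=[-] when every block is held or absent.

towers=[B/A; C/E/F/D] holding=-

step 1 (pickup(A)): towers=[B; C/E/F; D] holding=A
step 2 (stack(A, B)): towers=[B/A; C/E/F; D] holding=-
step 3 (stack(A, B)) [no-op]: towers=[B/A; C/E/F; D] holding=-
step 4 (pickup(D)): towers=[B/A; C/E/F] holding=D
step 5 (stack(B, D)) [no-op]: towers=[B/A; C/E/F] holding=D
step 6 (stack(D, F)): towers=[B/A; C/E/F/D] holding=-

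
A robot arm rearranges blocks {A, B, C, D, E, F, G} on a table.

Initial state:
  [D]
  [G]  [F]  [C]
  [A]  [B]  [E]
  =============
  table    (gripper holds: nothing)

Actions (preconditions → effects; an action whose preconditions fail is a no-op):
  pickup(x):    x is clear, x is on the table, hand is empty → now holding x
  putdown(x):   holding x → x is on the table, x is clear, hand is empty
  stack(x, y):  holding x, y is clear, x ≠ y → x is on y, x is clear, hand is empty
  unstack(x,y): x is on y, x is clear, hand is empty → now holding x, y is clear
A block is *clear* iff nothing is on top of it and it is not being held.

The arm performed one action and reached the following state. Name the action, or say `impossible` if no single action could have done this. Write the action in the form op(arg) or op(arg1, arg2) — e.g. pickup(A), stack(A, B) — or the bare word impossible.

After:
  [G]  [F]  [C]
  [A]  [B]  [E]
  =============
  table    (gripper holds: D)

unstack(D, G)

target: towers=[A/G; B/F; E/C] holding=D
     unstack(F, B) → towers=[A/G/D; B; E/C] holding=F
     unstack(D, G) → towers=[A/G; B/F; E/C] holding=D  ← match
     unstack(C, E) → towers=[A/G/D; B/F; E] holding=C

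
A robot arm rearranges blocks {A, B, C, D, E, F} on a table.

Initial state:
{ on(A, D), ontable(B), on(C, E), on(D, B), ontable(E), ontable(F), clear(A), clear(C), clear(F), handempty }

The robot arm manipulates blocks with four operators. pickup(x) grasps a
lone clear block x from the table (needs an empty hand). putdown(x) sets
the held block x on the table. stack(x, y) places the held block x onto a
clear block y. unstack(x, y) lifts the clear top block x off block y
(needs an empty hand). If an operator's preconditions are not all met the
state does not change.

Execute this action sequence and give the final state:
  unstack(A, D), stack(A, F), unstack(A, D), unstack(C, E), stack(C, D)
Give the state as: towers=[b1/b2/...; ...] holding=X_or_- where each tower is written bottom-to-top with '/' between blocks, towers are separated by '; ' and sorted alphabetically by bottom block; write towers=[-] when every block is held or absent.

towers=[B/D/C; E; F/A] holding=-

step 1 (unstack(A, D)): towers=[B/D; E/C; F] holding=A
step 2 (stack(A, F)): towers=[B/D; E/C; F/A] holding=-
step 3 (unstack(A, D)) [no-op]: towers=[B/D; E/C; F/A] holding=-
step 4 (unstack(C, E)): towers=[B/D; E; F/A] holding=C
step 5 (stack(C, D)): towers=[B/D/C; E; F/A] holding=-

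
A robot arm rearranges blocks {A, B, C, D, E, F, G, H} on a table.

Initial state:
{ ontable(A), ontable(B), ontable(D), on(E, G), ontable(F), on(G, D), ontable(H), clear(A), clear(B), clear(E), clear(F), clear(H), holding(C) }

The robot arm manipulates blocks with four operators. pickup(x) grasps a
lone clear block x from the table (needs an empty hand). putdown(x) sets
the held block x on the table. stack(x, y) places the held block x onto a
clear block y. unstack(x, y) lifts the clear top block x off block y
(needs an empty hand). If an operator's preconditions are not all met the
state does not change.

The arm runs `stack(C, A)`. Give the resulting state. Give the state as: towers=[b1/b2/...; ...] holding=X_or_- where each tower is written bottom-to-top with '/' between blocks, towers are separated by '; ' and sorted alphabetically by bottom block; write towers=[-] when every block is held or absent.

towers=[A/C; B; D/G/E; F; H] holding=-

before: towers=[A; B; D/G/E; F; H] holding=C
pre[stack(C, A)]: holding(C) yes, clear(A) yes, C≠A yes
all met → apply stack(C, A)
after:  towers=[A/C; B; D/G/E; F; H] holding=-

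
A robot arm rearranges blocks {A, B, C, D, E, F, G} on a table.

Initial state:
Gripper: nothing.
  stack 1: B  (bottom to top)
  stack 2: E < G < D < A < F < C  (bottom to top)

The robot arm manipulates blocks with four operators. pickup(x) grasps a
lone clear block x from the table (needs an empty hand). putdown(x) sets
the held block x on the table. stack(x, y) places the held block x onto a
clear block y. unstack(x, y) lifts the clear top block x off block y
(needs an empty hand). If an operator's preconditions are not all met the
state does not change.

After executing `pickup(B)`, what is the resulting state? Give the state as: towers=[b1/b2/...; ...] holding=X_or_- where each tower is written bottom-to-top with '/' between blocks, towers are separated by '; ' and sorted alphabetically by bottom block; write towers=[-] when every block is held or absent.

before: towers=[B; E/G/D/A/F/C] holding=-
pre[pickup(B)]: clear(B) ok, ontable(B) ok, handempty ok
all met → apply pickup(B)
after:  towers=[E/G/D/A/F/C] holding=B

towers=[E/G/D/A/F/C] holding=B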